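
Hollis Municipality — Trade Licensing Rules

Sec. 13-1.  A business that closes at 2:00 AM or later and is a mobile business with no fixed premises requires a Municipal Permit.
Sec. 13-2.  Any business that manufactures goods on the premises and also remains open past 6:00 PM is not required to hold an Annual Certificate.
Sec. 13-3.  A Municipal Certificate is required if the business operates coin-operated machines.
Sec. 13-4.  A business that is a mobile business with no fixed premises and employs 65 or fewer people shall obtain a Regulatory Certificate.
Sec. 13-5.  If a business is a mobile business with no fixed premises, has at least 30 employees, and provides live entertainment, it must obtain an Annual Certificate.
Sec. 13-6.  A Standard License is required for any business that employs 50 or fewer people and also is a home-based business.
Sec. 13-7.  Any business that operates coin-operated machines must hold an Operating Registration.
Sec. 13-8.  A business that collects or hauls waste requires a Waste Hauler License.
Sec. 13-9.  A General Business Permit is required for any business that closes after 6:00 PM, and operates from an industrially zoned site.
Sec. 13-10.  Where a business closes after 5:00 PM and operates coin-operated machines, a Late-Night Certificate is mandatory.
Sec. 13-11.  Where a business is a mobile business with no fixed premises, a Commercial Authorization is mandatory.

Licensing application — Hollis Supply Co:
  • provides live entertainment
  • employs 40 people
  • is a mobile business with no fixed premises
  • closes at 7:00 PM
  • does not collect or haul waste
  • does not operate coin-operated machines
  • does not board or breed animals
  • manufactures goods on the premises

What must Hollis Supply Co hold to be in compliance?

Sec. 13-1. closes 7:00 PM, at/before 2:00 AM; is a mobile business with no fixed premises → Municipal Permit not required.
Sec. 13-2. manufactures goods on the premises; closes 7:00 PM, after 6:00 PM → exempt from Annual Certificate.
Sec. 13-3. does not operate coin-operated machines → Municipal Certificate not required.
Sec. 13-4. is a mobile business with no fixed premises; employees 40 ≤ 65 → Regulatory Certificate required.
Sec. 13-5. is a mobile business with no fixed premises; employees 40 ≥ 30; provides live entertainment → Annual Certificate required.
Sec. 13-6. employees 40 ≤ 50; is a mobile business with no fixed premises (not: is a home-based business) → Standard License not required.
Sec. 13-7. does not operate coin-operated machines → Operating Registration not required.
Sec. 13-8. does not collect or haul waste → Waste Hauler License not required.
Sec. 13-9. closes 7:00 PM, after 6:00 PM; is a mobile business with no fixed premises (not: operates from an industrially zoned site) → General Business Permit not required.
Sec. 13-10. closes 7:00 PM, after 5:00 PM; does not operate coin-operated machines → Late-Night Certificate not required.
Sec. 13-11. is a mobile business with no fixed premises → Commercial Authorization required.

Commercial Authorization, Regulatory Certificate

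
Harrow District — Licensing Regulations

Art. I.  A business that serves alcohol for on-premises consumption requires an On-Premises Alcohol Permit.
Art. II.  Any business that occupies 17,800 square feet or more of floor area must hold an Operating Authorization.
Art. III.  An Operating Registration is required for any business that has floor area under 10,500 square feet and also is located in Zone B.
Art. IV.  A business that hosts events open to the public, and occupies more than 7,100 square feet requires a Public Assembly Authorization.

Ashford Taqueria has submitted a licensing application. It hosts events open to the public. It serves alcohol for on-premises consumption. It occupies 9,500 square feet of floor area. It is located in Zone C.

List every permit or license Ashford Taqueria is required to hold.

On-Premises Alcohol Permit, Public Assembly Authorization

Art. I. serves alcohol for on-premises consumption → On-Premises Alcohol Permit required.
Art. II. floor area 9,500 square feet < 17,800 square feet → Operating Authorization not required.
Art. III. floor area 9,500 square feet < 10,500 square feet; is located in Zone C (not: is located in Zone B) → Operating Registration not required.
Art. IV. hosts events open to the public; floor area 9,500 square feet > 7,100 square feet → Public Assembly Authorization required.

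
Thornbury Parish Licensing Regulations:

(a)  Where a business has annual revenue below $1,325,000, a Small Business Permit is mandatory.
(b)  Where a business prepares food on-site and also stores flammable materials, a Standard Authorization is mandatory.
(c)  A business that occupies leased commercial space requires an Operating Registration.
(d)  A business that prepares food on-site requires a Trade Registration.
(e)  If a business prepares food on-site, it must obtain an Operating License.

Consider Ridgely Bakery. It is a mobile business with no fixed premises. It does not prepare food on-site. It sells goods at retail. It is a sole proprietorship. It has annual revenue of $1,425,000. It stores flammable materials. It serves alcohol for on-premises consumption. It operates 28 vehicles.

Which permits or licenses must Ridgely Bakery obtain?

None

(a) revenue $1,425,000 ≥ $1,325,000 → Small Business Permit not required.
(b) does not prepare food on-site; stores flammable materials → Standard Authorization not required.
(c) is a mobile business with no fixed premises (not: occupies leased commercial space) → Operating Registration not required.
(d) does not prepare food on-site → Trade Registration not required.
(e) does not prepare food on-site → Operating License not required.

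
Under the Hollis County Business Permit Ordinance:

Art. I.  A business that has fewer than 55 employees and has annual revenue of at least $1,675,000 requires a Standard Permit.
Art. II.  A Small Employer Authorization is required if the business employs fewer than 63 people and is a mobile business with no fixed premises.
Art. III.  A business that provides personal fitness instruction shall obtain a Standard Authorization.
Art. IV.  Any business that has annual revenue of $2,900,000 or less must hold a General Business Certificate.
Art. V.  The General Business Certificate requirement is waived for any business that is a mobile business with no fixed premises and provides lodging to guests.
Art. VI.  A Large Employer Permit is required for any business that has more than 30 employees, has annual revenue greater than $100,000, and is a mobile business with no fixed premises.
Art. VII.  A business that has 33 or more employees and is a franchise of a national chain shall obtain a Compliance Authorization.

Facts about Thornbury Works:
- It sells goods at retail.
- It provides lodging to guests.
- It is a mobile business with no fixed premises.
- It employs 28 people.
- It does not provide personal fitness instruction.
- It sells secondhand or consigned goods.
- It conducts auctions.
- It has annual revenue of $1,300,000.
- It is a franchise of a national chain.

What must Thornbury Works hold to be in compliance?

Art. I. employees 28 < 55; revenue $1,300,000 < $1,675,000 → Standard Permit not required.
Art. II. employees 28 < 63; is a mobile business with no fixed premises → Small Employer Authorization required.
Art. III. does not provide personal fitness instruction → Standard Authorization not required.
Art. IV. revenue $1,300,000 ≤ $2,900,000 → General Business Certificate required.
Art. V. is a mobile business with no fixed premises; provides lodging to guests → exempt from General Business Certificate.
Art. VI. employees 28 ≤ 30; revenue $1,300,000 > $100,000; is a mobile business with no fixed premises → Large Employer Permit not required.
Art. VII. employees 28 < 33; is a franchise of a national chain → Compliance Authorization not required.

Small Employer Authorization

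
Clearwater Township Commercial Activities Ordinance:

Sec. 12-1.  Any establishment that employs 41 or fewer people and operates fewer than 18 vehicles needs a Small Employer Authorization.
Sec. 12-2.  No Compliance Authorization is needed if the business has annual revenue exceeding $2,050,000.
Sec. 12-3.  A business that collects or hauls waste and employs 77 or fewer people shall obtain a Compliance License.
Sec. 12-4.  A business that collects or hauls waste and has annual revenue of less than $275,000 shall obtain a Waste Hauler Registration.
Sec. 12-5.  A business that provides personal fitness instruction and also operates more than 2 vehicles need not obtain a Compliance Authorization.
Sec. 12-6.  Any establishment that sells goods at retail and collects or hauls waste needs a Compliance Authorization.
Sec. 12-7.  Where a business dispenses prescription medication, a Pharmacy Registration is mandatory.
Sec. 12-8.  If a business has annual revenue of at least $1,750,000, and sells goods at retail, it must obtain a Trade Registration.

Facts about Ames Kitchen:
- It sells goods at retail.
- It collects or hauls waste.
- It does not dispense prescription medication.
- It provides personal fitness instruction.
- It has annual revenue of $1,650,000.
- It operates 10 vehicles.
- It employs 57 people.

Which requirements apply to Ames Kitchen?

Compliance License

Sec. 12-1. employees 57 > 41; vehicles 10 < 18 → Small Employer Authorization not required.
Sec. 12-2. revenue $1,650,000 ≤ $2,050,000 → Compliance Authorization exemption does not apply.
Sec. 12-3. collects or hauls waste; employees 57 ≤ 77 → Compliance License required.
Sec. 12-4. collects or hauls waste; revenue $1,650,000 ≥ $275,000 → Waste Hauler Registration not required.
Sec. 12-5. provides personal fitness instruction; vehicles 10 > 2 → exempt from Compliance Authorization.
Sec. 12-6. sells goods at retail; collects or hauls waste → Compliance Authorization required.
Sec. 12-7. does not dispense prescription medication → Pharmacy Registration not required.
Sec. 12-8. revenue $1,650,000 < $1,750,000; sells goods at retail → Trade Registration not required.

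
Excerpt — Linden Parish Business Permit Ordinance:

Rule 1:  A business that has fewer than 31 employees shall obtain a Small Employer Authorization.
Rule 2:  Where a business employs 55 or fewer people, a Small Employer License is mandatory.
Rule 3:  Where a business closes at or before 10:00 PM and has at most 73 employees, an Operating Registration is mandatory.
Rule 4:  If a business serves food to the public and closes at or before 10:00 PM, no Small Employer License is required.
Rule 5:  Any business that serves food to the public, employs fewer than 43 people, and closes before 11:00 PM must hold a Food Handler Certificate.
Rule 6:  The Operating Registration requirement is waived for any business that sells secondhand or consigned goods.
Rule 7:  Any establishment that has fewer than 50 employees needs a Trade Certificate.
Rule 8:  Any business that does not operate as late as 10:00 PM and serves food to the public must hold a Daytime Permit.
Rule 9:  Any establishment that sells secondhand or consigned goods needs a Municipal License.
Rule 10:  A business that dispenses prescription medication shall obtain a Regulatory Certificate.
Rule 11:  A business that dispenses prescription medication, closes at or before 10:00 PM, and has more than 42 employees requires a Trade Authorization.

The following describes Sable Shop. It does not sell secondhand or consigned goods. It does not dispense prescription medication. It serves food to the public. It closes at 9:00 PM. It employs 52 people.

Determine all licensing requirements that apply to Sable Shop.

Daytime Permit, Operating Registration

Rule 1: employees 52 ≥ 31 → Small Employer Authorization not required.
Rule 2: employees 52 ≤ 55 → Small Employer License required.
Rule 3: closes 9:00 PM, at/before 10:00 PM; employees 52 ≤ 73 → Operating Registration required.
Rule 4: serves food to the public; closes 9:00 PM, at/before 10:00 PM → exempt from Small Employer License.
Rule 5: serves food to the public; employees 52 ≥ 43; closes 9:00 PM, at/before 11:00 PM → Food Handler Certificate not required.
Rule 6: does not sell secondhand or consigned goods → Operating Registration exemption does not apply.
Rule 7: employees 52 ≥ 50 → Trade Certificate not required.
Rule 8: closes 9:00 PM, at/before 10:00 PM; serves food to the public → Daytime Permit required.
Rule 9: does not sell secondhand or consigned goods → Municipal License not required.
Rule 10: does not dispense prescription medication → Regulatory Certificate not required.
Rule 11: does not dispense prescription medication; closes 9:00 PM, at/before 10:00 PM; employees 52 > 42 → Trade Authorization not required.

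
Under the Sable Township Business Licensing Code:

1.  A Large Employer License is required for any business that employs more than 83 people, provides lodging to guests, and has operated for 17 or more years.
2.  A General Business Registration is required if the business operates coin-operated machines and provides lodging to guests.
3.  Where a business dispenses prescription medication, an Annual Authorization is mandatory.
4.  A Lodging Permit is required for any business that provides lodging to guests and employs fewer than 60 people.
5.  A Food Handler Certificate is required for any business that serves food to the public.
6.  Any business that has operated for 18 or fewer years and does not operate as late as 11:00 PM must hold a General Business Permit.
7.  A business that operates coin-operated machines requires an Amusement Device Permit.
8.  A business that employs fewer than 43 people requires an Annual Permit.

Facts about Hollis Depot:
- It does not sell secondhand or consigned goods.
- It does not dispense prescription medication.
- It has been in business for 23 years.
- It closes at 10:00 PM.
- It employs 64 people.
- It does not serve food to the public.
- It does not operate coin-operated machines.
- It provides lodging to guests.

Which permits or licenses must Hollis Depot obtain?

None

1. employees 64 ≤ 83; provides lodging to guests; years in business 23 ≥ 17 → Large Employer License not required.
2. does not operate coin-operated machines; provides lodging to guests → General Business Registration not required.
3. does not dispense prescription medication → Annual Authorization not required.
4. provides lodging to guests; employees 64 ≥ 60 → Lodging Permit not required.
5. does not serve food to the public → Food Handler Certificate not required.
6. years in business 23 > 18; closes 10:00 PM, at/before 11:00 PM → General Business Permit not required.
7. does not operate coin-operated machines → Amusement Device Permit not required.
8. employees 64 ≥ 43 → Annual Permit not required.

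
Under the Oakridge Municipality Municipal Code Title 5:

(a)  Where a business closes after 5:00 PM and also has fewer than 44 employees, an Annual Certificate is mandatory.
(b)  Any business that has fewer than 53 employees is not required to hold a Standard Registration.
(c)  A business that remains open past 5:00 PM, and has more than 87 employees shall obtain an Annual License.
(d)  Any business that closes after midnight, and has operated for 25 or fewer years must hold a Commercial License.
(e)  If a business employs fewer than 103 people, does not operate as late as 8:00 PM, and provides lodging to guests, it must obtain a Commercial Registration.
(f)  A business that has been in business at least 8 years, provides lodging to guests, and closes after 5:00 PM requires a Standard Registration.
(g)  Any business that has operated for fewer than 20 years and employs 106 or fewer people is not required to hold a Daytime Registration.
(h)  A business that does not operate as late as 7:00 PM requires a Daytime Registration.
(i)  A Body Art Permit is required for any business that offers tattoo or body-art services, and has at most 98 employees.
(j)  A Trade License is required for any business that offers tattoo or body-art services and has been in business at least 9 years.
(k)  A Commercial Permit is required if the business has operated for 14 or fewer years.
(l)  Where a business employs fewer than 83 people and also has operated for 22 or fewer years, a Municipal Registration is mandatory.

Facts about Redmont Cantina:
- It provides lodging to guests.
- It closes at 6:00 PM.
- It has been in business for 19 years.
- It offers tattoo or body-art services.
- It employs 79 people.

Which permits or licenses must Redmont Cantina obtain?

Body Art Permit, Commercial Registration, Municipal Registration, Standard Registration, Trade License

(a) closes 6:00 PM, after 5:00 PM; employees 79 ≥ 44 → Annual Certificate not required.
(b) employees 79 ≥ 53 → Standard Registration exemption does not apply.
(c) closes 6:00 PM, after 5:00 PM; employees 79 ≤ 87 → Annual License not required.
(d) closes 6:00 PM, at/before midnight; years in business 19 ≤ 25 → Commercial License not required.
(e) employees 79 < 103; closes 6:00 PM, at/before 8:00 PM; provides lodging to guests → Commercial Registration required.
(f) years in business 19 ≥ 8; provides lodging to guests; closes 6:00 PM, after 5:00 PM → Standard Registration required.
(g) years in business 19 < 20; employees 79 ≤ 106 → exempt from Daytime Registration.
(h) closes 6:00 PM, at/before 7:00 PM → Daytime Registration required.
(i) offers tattoo or body-art services; employees 79 ≤ 98 → Body Art Permit required.
(j) offers tattoo or body-art services; years in business 19 ≥ 9 → Trade License required.
(k) years in business 19 > 14 → Commercial Permit not required.
(l) employees 79 < 83; years in business 19 ≤ 22 → Municipal Registration required.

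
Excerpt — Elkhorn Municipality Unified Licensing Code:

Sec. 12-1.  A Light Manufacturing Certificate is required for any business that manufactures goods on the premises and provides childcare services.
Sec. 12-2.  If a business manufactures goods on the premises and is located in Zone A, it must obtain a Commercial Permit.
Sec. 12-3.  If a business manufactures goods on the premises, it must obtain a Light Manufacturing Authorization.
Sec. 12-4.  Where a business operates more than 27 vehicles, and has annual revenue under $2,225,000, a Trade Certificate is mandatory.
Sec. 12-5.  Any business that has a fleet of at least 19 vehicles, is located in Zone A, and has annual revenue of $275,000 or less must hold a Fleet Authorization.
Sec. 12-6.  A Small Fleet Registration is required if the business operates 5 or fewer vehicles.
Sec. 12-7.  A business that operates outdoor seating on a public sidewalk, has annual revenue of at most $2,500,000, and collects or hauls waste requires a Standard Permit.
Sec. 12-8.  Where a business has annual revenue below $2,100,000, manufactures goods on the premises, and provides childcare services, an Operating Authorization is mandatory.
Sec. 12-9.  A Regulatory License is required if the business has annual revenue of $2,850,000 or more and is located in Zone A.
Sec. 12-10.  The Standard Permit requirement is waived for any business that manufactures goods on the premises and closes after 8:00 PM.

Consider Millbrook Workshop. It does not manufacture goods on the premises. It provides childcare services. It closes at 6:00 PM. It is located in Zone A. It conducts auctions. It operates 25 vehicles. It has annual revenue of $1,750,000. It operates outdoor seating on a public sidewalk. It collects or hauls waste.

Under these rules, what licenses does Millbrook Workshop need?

Sec. 12-1. does not manufacture goods on the premises; provides childcare services → Light Manufacturing Certificate not required.
Sec. 12-2. does not manufacture goods on the premises; is located in Zone A → Commercial Permit not required.
Sec. 12-3. does not manufacture goods on the premises → Light Manufacturing Authorization not required.
Sec. 12-4. vehicles 25 ≤ 27; revenue $1,750,000 < $2,225,000 → Trade Certificate not required.
Sec. 12-5. vehicles 25 ≥ 19; is located in Zone A; revenue $1,750,000 > $275,000 → Fleet Authorization not required.
Sec. 12-6. vehicles 25 > 5 → Small Fleet Registration not required.
Sec. 12-7. operates outdoor seating on a public sidewalk; revenue $1,750,000 ≤ $2,500,000; collects or hauls waste → Standard Permit required.
Sec. 12-8. revenue $1,750,000 < $2,100,000; does not manufacture goods on the premises; provides childcare services → Operating Authorization not required.
Sec. 12-9. revenue $1,750,000 < $2,850,000; is located in Zone A → Regulatory License not required.
Sec. 12-10. does not manufacture goods on the premises; closes 6:00 PM, at/before 8:00 PM → Standard Permit exemption does not apply.

Standard Permit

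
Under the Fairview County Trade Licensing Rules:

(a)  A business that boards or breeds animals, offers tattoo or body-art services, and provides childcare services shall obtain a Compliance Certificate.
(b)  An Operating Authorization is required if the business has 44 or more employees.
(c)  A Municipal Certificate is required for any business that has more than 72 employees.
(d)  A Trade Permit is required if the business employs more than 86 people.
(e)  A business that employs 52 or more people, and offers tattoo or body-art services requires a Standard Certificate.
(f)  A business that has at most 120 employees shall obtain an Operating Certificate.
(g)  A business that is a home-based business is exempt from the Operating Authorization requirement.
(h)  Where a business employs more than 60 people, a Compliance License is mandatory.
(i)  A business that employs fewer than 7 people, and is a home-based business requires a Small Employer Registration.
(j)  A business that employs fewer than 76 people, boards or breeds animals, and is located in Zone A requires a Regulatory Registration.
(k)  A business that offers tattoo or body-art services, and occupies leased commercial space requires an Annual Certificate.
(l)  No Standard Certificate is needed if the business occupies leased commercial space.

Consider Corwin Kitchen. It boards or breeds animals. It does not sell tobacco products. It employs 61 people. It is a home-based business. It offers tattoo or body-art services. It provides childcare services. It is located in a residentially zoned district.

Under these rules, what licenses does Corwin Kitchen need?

Compliance Certificate, Compliance License, Operating Certificate, Standard Certificate

(a) boards or breeds animals; offers tattoo or body-art services; provides childcare services → Compliance Certificate required.
(b) employees 61 ≥ 44 → Operating Authorization required.
(c) employees 61 ≤ 72 → Municipal Certificate not required.
(d) employees 61 ≤ 86 → Trade Permit not required.
(e) employees 61 ≥ 52; offers tattoo or body-art services → Standard Certificate required.
(f) employees 61 ≤ 120 → Operating Certificate required.
(g) is a home-based business → exempt from Operating Authorization.
(h) employees 61 > 60 → Compliance License required.
(i) employees 61 ≥ 7; is a home-based business → Small Employer Registration not required.
(j) employees 61 < 76; boards or breeds animals; is located in a residentially zoned district (not: is located in Zone A) → Regulatory Registration not required.
(k) offers tattoo or body-art services; is a home-based business (not: occupies leased commercial space) → Annual Certificate not required.
(l) is a home-based business (not: occupies leased commercial space) → Standard Certificate exemption does not apply.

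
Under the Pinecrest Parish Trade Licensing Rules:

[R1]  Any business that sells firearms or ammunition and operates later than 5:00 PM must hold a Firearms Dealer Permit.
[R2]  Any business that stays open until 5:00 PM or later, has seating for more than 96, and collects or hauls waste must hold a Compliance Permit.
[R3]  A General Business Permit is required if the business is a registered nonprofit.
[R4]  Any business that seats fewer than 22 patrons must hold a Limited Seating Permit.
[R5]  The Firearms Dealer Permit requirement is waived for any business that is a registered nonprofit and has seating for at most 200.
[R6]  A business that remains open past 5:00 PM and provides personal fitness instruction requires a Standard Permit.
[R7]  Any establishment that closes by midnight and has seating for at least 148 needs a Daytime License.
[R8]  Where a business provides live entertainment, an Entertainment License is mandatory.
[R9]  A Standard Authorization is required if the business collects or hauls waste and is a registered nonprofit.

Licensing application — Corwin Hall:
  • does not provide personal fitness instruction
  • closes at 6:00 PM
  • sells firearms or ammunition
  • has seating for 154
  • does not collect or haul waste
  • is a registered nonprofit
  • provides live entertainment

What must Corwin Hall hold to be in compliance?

Daytime License, Entertainment License, General Business Permit

[R1] sells firearms or ammunition; closes 6:00 PM, after 5:00 PM → Firearms Dealer Permit required.
[R2] closes 6:00 PM, after 5:00 PM; seating 154 > 96; does not collect or haul waste → Compliance Permit not required.
[R3] is a registered nonprofit → General Business Permit required.
[R4] seating 154 ≥ 22 → Limited Seating Permit not required.
[R5] is a registered nonprofit; seating 154 ≤ 200 → exempt from Firearms Dealer Permit.
[R6] closes 6:00 PM, after 5:00 PM; does not provide personal fitness instruction → Standard Permit not required.
[R7] closes 6:00 PM, at/before midnight; seating 154 ≥ 148 → Daytime License required.
[R8] provides live entertainment → Entertainment License required.
[R9] does not collect or haul waste; is a registered nonprofit → Standard Authorization not required.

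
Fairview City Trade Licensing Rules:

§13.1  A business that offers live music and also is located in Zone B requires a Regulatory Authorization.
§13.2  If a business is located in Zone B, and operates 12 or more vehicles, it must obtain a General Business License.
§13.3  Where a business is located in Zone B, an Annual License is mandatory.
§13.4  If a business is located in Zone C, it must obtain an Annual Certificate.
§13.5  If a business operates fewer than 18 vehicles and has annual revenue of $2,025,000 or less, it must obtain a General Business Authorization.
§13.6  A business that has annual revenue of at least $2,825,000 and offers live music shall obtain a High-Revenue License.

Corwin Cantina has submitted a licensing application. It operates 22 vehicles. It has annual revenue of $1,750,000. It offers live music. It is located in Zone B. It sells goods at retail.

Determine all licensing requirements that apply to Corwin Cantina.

Annual License, General Business License, Regulatory Authorization

§13.1 offers live music; is located in Zone B → Regulatory Authorization required.
§13.2 is located in Zone B; vehicles 22 ≥ 12 → General Business License required.
§13.3 is located in Zone B → Annual License required.
§13.4 is located in Zone B (not: is located in Zone C) → Annual Certificate not required.
§13.5 vehicles 22 ≥ 18; revenue $1,750,000 ≤ $2,025,000 → General Business Authorization not required.
§13.6 revenue $1,750,000 < $2,825,000; offers live music → High-Revenue License not required.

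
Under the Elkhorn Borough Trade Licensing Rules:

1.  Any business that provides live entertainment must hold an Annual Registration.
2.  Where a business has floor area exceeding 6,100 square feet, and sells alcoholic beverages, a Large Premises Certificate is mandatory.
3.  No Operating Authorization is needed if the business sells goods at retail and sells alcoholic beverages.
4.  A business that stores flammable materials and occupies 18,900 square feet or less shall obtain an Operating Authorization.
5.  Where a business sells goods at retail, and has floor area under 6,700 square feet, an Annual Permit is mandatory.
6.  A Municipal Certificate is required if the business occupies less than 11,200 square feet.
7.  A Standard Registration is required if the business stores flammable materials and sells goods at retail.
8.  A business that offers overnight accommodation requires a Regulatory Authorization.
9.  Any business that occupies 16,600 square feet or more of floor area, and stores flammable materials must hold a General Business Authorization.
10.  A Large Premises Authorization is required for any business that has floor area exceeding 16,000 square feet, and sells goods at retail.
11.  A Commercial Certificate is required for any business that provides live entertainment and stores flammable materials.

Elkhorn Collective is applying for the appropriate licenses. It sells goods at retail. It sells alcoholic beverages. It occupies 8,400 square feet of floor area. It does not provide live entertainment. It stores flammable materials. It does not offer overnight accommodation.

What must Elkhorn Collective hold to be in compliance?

1. does not provide live entertainment → Annual Registration not required.
2. floor area 8,400 square feet > 6,100 square feet; sells alcoholic beverages → Large Premises Certificate required.
3. sells goods at retail; sells alcoholic beverages → exempt from Operating Authorization.
4. stores flammable materials; floor area 8,400 square feet ≤ 18,900 square feet → Operating Authorization required.
5. sells goods at retail; floor area 8,400 square feet ≥ 6,700 square feet → Annual Permit not required.
6. floor area 8,400 square feet < 11,200 square feet → Municipal Certificate required.
7. stores flammable materials; sells goods at retail → Standard Registration required.
8. does not offer overnight accommodation → Regulatory Authorization not required.
9. floor area 8,400 square feet < 16,600 square feet; stores flammable materials → General Business Authorization not required.
10. floor area 8,400 square feet ≤ 16,000 square feet; sells goods at retail → Large Premises Authorization not required.
11. does not provide live entertainment; stores flammable materials → Commercial Certificate not required.

Large Premises Certificate, Municipal Certificate, Standard Registration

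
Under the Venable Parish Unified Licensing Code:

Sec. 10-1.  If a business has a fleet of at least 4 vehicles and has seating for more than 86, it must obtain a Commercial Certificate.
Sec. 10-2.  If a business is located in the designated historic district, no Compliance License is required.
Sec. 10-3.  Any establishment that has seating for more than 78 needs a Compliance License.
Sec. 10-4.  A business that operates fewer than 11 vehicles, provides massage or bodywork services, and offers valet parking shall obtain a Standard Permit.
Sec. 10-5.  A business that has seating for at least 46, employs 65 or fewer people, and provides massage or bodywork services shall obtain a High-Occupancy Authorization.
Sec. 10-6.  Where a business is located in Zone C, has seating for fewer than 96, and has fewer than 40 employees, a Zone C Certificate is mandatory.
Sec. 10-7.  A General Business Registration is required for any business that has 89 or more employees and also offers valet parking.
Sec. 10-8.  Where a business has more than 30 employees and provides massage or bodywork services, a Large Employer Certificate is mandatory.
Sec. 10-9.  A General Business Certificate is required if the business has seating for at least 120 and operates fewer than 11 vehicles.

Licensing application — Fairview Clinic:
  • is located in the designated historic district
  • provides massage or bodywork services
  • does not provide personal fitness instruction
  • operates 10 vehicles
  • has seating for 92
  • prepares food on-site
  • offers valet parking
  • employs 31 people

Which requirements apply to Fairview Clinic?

Commercial Certificate, High-Occupancy Authorization, Large Employer Certificate, Standard Permit

Sec. 10-1. vehicles 10 ≥ 4; seating 92 > 86 → Commercial Certificate required.
Sec. 10-2. is located in the designated historic district → exempt from Compliance License.
Sec. 10-3. seating 92 > 78 → Compliance License required.
Sec. 10-4. vehicles 10 < 11; provides massage or bodywork services; offers valet parking → Standard Permit required.
Sec. 10-5. seating 92 ≥ 46; employees 31 ≤ 65; provides massage or bodywork services → High-Occupancy Authorization required.
Sec. 10-6. is located in the designated historic district (not: is located in Zone C); seating 92 < 96; employees 31 < 40 → Zone C Certificate not required.
Sec. 10-7. employees 31 < 89; offers valet parking → General Business Registration not required.
Sec. 10-8. employees 31 > 30; provides massage or bodywork services → Large Employer Certificate required.
Sec. 10-9. seating 92 < 120; vehicles 10 < 11 → General Business Certificate not required.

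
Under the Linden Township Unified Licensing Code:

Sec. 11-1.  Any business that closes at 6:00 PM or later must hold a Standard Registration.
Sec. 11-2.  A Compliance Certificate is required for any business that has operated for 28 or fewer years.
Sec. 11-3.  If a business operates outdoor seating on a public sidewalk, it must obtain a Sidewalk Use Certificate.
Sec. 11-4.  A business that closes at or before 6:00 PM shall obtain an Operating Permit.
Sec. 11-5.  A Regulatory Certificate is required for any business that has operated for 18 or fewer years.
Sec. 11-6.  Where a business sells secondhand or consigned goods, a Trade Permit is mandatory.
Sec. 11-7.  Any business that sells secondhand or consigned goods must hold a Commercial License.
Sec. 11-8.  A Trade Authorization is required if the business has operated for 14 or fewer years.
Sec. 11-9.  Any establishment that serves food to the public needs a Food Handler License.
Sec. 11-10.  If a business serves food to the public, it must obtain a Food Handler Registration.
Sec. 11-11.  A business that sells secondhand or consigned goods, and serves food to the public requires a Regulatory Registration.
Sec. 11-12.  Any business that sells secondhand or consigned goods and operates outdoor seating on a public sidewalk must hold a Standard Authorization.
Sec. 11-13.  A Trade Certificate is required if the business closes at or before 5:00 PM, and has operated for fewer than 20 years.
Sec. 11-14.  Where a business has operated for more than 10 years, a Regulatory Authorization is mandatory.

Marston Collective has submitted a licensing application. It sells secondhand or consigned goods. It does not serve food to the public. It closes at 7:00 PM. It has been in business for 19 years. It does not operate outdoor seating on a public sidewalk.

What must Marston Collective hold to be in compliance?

Sec. 11-1. closes 7:00 PM, after 6:00 PM → Standard Registration required.
Sec. 11-2. years in business 19 ≤ 28 → Compliance Certificate required.
Sec. 11-3. does not operate outdoor seating on a public sidewalk → Sidewalk Use Certificate not required.
Sec. 11-4. closes 7:00 PM, after 6:00 PM → Operating Permit not required.
Sec. 11-5. years in business 19 > 18 → Regulatory Certificate not required.
Sec. 11-6. sells secondhand or consigned goods → Trade Permit required.
Sec. 11-7. sells secondhand or consigned goods → Commercial License required.
Sec. 11-8. years in business 19 > 14 → Trade Authorization not required.
Sec. 11-9. does not serve food to the public → Food Handler License not required.
Sec. 11-10. does not serve food to the public → Food Handler Registration not required.
Sec. 11-11. sells secondhand or consigned goods; does not serve food to the public → Regulatory Registration not required.
Sec. 11-12. sells secondhand or consigned goods; does not operate outdoor seating on a public sidewalk → Standard Authorization not required.
Sec. 11-13. closes 7:00 PM, after 5:00 PM; years in business 19 < 20 → Trade Certificate not required.
Sec. 11-14. years in business 19 > 10 → Regulatory Authorization required.

Commercial License, Compliance Certificate, Regulatory Authorization, Standard Registration, Trade Permit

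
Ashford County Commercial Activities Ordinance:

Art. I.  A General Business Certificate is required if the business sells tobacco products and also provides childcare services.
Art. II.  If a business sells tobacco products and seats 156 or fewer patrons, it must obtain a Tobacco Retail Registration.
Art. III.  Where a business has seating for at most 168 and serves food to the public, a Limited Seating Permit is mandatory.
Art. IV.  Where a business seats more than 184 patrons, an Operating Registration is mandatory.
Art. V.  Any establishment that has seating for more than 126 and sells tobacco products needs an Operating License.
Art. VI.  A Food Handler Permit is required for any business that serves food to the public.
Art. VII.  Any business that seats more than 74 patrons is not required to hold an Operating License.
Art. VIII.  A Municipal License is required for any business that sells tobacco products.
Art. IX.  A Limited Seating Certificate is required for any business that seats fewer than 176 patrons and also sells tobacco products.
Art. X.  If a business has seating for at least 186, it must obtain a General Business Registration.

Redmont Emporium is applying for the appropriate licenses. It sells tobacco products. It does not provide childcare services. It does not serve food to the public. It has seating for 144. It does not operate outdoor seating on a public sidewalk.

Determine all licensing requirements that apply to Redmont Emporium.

Limited Seating Certificate, Municipal License, Tobacco Retail Registration

Art. I. sells tobacco products; does not provide childcare services → General Business Certificate not required.
Art. II. sells tobacco products; seating 144 ≤ 156 → Tobacco Retail Registration required.
Art. III. seating 144 ≤ 168; does not serve food to the public → Limited Seating Permit not required.
Art. IV. seating 144 ≤ 184 → Operating Registration not required.
Art. V. seating 144 > 126; sells tobacco products → Operating License required.
Art. VI. does not serve food to the public → Food Handler Permit not required.
Art. VII. seating 144 > 74 → exempt from Operating License.
Art. VIII. sells tobacco products → Municipal License required.
Art. IX. seating 144 < 176; sells tobacco products → Limited Seating Certificate required.
Art. X. seating 144 < 186 → General Business Registration not required.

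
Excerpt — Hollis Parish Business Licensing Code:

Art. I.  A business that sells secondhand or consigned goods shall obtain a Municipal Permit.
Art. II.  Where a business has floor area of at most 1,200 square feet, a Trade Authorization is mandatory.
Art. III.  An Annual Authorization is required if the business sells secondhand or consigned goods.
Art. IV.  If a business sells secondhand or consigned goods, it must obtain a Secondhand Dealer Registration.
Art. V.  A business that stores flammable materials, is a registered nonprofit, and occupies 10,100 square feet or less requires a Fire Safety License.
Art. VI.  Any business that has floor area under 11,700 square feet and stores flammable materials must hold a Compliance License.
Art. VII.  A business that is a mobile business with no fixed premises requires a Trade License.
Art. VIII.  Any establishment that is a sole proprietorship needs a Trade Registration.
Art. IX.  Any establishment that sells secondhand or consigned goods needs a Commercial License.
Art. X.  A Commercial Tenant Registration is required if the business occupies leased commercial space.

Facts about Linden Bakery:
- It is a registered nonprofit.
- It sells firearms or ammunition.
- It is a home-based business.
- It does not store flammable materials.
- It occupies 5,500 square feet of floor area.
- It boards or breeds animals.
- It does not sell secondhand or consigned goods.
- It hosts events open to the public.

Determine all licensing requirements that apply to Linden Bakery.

Art. I. does not sell secondhand or consigned goods → Municipal Permit not required.
Art. II. floor area 5,500 square feet > 1,200 square feet → Trade Authorization not required.
Art. III. does not sell secondhand or consigned goods → Annual Authorization not required.
Art. IV. does not sell secondhand or consigned goods → Secondhand Dealer Registration not required.
Art. V. does not store flammable materials; is a registered nonprofit; floor area 5,500 square feet ≤ 10,100 square feet → Fire Safety License not required.
Art. VI. floor area 5,500 square feet < 11,700 square feet; does not store flammable materials → Compliance License not required.
Art. VII. is a home-based business (not: is a mobile business with no fixed premises) → Trade License not required.
Art. VIII. is a registered nonprofit (not: is a sole proprietorship) → Trade Registration not required.
Art. IX. does not sell secondhand or consigned goods → Commercial License not required.
Art. X. is a home-based business (not: occupies leased commercial space) → Commercial Tenant Registration not required.

None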